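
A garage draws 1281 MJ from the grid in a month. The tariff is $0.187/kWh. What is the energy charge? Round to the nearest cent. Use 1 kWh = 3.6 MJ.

1281 MJ × (0.27778 kWh/MJ) = 355.8 kWh
Cost = 355.8 kWh × $0.187/kWh = $66.54

$66.54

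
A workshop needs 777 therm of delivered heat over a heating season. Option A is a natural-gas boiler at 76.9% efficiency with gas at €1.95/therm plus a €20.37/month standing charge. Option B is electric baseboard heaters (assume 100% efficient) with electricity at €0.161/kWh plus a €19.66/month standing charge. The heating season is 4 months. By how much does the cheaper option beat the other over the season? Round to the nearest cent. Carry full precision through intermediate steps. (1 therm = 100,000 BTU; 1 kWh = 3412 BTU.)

€1693.26

Heat load = 777 therm × 100,000 = 77,700,000 BTU
Gas: input = 77,700,000 / 0.769 = 101,040,312 BTU = 1,010 therm → 1,010 × €1.95 = €1,970.29; + 4 × €20.37 standing = €2,051.77
Electric: 77,700,000 BTU / 3412 = 22,770 kWh → × €0.161 = €3,666.38; + 4 × €19.66 standing = €3,745.02
Difference = |€2,051.77 − €3,745.02| = €1,693.26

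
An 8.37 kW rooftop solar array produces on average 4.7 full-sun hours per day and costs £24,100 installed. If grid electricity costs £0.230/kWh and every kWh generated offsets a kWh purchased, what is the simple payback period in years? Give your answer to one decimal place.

7.3 years

Daily generation = 8.37 kW × 4.7 h = 39.34 kWh
Annual generation = 39.34 × 365 = 14359 kWh
Annual savings = 14359 × £0.230 = £3,302.51
Payback = £24,100 / £3,302.51 = 7.3 years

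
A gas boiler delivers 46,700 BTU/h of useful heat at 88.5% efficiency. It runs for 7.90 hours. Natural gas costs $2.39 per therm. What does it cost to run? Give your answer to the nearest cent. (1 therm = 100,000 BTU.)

Heat delivered = 46,700 BTU/h × 7.90 h = 368,930 BTU
Gas input = 368,930 / 0.885 = 416,870 BTU
= 416,870 / 100,000 = 4.169 therm
Cost = 4.169 × $2.39/therm = $9.96

$9.96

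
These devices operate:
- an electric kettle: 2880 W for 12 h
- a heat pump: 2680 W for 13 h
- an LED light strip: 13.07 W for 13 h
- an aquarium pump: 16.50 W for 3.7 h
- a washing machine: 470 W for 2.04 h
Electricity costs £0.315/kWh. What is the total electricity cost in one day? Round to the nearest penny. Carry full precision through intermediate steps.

£22.24

electric kettle: 2880 W × 12 h = 34,560 Wh = 34.56 kWh
heat pump: 2680 W × 13 h = 34,840 Wh = 34.84 kWh
LED light strip: 13.07 W × 13 h = 170 Wh = 0.1699 kWh
aquarium pump: 16.50 W × 3.7 h = 61 Wh = 0.06105 kWh
washing machine: 470 W × 2.04 h = 959 Wh = 0.9588 kWh
Total energy = 34.56 + 34.84 + 0.1699 + 0.06105 + 0.9588 = 70.59 kWh
Cost = 70.59 kWh × £0.315 = £22.24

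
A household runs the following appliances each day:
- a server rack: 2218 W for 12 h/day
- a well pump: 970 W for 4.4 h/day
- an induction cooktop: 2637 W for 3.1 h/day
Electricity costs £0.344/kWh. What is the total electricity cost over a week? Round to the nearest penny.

£94.05

server rack: 2218 W × 12 h × 7 d = 186,312 Wh = 186.3 kWh
well pump: 970 W × 4.4 h × 7 d = 29,876 Wh = 29.88 kWh
induction cooktop: 2637 W × 3.1 h × 7 d = 57,223 Wh = 57.22 kWh
Total energy = 186.3 + 29.88 + 57.22 = 273.4 kWh
Cost = 273.4 kWh × £0.344 = £94.05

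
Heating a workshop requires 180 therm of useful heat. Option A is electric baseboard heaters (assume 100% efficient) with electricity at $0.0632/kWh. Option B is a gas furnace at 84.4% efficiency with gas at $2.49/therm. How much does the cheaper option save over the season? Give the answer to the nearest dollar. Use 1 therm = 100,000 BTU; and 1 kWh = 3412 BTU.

$198

Heat load = 180 therm × 100,000 = 18,000,000 BTU
Gas: input = 18,000,000 / 0.844 = 21,327,014 BTU = 213.3 therm → 213.3 × $2.49 = $531.04
Electric: 18,000,000 BTU / 3412 = 5,275 kWh → × $0.0632 = $333.41
Difference = |$531.04 − $333.41| = $197.63 ≈ $198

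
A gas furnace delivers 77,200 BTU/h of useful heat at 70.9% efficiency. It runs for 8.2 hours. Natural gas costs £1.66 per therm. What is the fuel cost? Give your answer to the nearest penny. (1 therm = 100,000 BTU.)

Heat delivered = 77,200 BTU/h × 8.2 h = 633,040 BTU
Gas input = 633,040 / 0.709 = 892,863 BTU
= 892,863 / 100,000 = 8.929 therm
Cost = 8.929 × £1.66/therm = £14.82

£14.82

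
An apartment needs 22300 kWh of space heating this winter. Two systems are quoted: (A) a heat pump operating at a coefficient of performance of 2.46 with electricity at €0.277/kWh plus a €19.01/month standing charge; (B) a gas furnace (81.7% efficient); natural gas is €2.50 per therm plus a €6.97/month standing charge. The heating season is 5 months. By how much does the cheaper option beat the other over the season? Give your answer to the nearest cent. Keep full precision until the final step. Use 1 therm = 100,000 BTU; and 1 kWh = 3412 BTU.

Heat load = 22300 kWh × 3412 = 76,087,600 BTU
Gas: input = 76,087,600 / 0.817 = 93,130,477 BTU = 931.3 therm → 931.3 × €2.50 = €2,328.26; + 5 × €6.97 standing = €2,363.11
Heat pump: 76,087,600 BTU / 3412 = 22,300 kWh heat; / 2.46 = 9,065 kWh in → × €0.277 = €2,511.02; + 5 × €19.01 standing = €2,606.07
Difference = |€2,363.11 − €2,606.07| = €242.95

€242.95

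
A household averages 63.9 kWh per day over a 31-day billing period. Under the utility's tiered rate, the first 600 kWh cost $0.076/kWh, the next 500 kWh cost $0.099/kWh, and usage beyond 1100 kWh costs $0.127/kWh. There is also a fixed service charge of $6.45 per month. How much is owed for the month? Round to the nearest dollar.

$213

Usage = 63.9 kWh/day × 31 days = 1980.9 kWh
First 600 kWh × $0.076 = $45.60
Next 500 kWh × $0.099 = $49.50
Remaining 880.9 kWh × $0.127 = $111.87
Energy charge = $206.97; + service $6.45 = $213.42 ≈ $213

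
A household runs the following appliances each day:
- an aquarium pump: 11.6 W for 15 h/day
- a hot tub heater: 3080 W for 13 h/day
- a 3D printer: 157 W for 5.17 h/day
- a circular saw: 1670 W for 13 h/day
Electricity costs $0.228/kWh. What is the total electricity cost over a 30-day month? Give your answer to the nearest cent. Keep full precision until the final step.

$429.11

aquarium pump: 11.6 W × 15 h × 30 d = 5,220 Wh = 5.22 kWh
hot tub heater: 3080 W × 13 h × 30 d = 1,201,200 Wh = 1,201 kWh
3D printer: 157 W × 5.17 h × 30 d = 24,351 Wh = 24.35 kWh
circular saw: 1670 W × 13 h × 30 d = 651,300 Wh = 651.3 kWh
Total energy = 5.22 + 1,201 + 24.35 + 651.3 = 1,882 kWh
Cost = 1,882 kWh × $0.228 = $429.11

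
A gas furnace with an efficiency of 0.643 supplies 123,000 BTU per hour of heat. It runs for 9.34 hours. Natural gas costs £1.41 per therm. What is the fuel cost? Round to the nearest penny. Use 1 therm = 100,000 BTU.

Heat delivered = 123,000 BTU/h × 9.34 h = 1,148,820 BTU
Gas input = 1,148,820 / 0.643 = 1,786,656 BTU
= 1,786,656 / 100,000 = 17.87 therm
Cost = 17.87 × £1.41/therm = £25.19

£25.19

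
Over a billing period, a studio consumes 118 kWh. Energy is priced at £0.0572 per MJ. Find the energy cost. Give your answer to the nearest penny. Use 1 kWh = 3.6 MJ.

£24.30

118 kWh × (3.6 MJ/kWh) = 424.8 MJ
Cost = 424.8 MJ × £0.0572/MJ = £24.30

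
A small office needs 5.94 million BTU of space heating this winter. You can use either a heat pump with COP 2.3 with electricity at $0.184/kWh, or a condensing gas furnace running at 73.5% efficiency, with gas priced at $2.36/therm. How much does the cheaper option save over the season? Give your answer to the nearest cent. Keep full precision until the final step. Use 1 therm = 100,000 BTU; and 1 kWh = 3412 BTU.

$51.45

Heat load = 5.94 × 10⁶ BTU = 5,940,000 BTU
Gas: input = 5,940,000 / 0.735 = 8,081,633 BTU = 80.82 therm → 80.82 × $2.36 = $190.73
Heat pump: 5,940,000 BTU / 3412 = 1,741 kWh heat; / 2.3 = 756.9 kWh in → × $0.184 = $139.27
Difference = |$190.73 − $139.27| = $51.45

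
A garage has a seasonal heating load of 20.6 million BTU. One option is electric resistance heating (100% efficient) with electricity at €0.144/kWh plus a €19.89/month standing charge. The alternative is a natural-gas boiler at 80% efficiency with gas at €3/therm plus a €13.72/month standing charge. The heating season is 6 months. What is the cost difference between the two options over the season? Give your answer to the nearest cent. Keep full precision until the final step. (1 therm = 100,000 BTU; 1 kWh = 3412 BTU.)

Heat load = 20.6 × 10⁶ BTU = 20,600,000 BTU
Gas: input = 20,600,000 / 0.80 = 25,750,000 BTU = 257.5 therm → 257.5 × €3 = €772.50; + 6 × €13.72 standing = €854.82
Electric: 20,600,000 BTU / 3412 = 6,038 kWh → × €0.144 = €869.40; + 6 × €19.89 standing = €988.74
Difference = |€854.82 − €988.74| = €133.92

€133.92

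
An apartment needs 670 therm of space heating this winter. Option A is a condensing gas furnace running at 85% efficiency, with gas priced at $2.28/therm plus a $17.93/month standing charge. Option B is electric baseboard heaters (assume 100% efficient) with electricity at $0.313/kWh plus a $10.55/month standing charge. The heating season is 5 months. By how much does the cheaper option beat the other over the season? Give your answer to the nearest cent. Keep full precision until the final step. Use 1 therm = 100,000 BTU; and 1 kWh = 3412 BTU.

Heat load = 670 therm × 100,000 = 67,000,000 BTU
Gas: input = 67,000,000 / 0.850 = 78,823,529 BTU = 788.2 therm → 788.2 × $2.28 = $1,797.18; + 5 × $17.93 standing = $1,886.83
Electric: 67,000,000 BTU / 3412 = 19,640 kWh → × $0.313 = $6,146.25; + 5 × $10.55 standing = $6,199.00
Difference = |$1,886.83 − $6,199.00| = $4,312.17

$4312.17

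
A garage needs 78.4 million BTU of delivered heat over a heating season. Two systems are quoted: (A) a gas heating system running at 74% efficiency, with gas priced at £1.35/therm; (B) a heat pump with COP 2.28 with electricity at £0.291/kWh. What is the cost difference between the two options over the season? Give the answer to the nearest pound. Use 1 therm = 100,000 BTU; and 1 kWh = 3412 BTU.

Heat load = 78.4 × 10⁶ BTU = 78,400,000 BTU
Gas: input = 78,400,000 / 0.74 = 105,945,946 BTU = 1,059 therm → 1,059 × £1.35 = £1,430.27
Heat pump: 78,400,000 BTU / 3412 = 22,980 kWh heat; / 2.28 = 10,080 kWh in → × £0.291 = £2,932.68
Difference = |£1,430.27 − £2,932.68| = £1,502.41 ≈ £1502

£1502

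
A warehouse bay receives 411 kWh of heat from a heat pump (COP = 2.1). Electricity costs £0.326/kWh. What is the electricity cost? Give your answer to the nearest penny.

Electrical input = 411 kWh / 2.1 = 195.7 kWh
Cost = 195.7 × £0.326/kWh = £63.80

£63.80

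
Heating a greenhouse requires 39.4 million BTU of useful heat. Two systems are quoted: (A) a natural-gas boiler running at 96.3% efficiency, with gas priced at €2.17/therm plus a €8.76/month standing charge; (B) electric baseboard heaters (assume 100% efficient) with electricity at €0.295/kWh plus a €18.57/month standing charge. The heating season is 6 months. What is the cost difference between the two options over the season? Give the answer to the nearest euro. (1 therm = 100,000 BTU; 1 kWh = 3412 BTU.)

Heat load = 39.4 × 10⁶ BTU = 39,400,000 BTU
Gas: input = 39,400,000 / 0.963 = 40,913,811 BTU = 409.1 therm → 409.1 × €2.17 = €887.83; + 6 × €8.76 standing = €940.39
Electric: 39,400,000 BTU / 3412 = 11,550 kWh → × €0.295 = €3,406.51; + 6 × €18.57 standing = €3,517.93
Difference = |€940.39 − €3,517.93| = €2,577.54 ≈ €2578

€2578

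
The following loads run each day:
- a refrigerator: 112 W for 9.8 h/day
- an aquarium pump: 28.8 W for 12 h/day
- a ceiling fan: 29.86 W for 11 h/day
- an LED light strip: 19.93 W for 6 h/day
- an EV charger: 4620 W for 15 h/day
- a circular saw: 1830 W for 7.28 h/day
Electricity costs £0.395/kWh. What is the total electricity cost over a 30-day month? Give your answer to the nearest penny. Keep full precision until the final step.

£1001.49

refrigerator: 112 W × 9.8 h × 30 d = 32,928 Wh = 32.93 kWh
aquarium pump: 28.8 W × 12 h × 30 d = 10,368 Wh = 10.37 kWh
ceiling fan: 29.86 W × 11 h × 30 d = 9,854 Wh = 9.854 kWh
LED light strip: 19.93 W × 6 h × 30 d = 3,587 Wh = 3.587 kWh
EV charger: 4620 W × 15 h × 30 d = 2,079,000 Wh = 2,079 kWh
circular saw: 1830 W × 7.28 h × 30 d = 399,672 Wh = 399.7 kWh
Total energy = 32.93 + 10.37 + 9.854 + 3.587 + 2,079 + 399.7 = 2,535 kWh
Cost = 2,535 kWh × £0.395 = £1,001.49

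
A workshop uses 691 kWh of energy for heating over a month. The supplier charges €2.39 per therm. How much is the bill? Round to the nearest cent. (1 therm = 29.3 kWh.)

691 kWh × (0.03413 therm/kWh) = 23.58 therm
Cost = 23.58 therm × €2.39/therm = €56.36

€56.36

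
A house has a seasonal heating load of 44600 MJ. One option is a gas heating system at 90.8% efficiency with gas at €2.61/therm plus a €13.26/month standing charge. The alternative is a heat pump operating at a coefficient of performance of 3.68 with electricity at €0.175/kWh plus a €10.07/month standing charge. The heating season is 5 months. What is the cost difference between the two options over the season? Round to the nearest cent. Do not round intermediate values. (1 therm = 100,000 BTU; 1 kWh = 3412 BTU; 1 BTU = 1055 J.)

€641.92

Heat load = 44600 MJ = 44,600,000,000 J / 1055 = 42,274,882 BTU
Gas: input = 42,274,882 / 0.908 = 46,558,240 BTU = 465.6 therm → 465.6 × €2.61 = €1,215.17; + 5 × €13.26 standing = €1,281.47
Heat pump: 42,274,882 BTU / 3412 = 12,390 kWh heat; / 3.68 = 3,367 kWh in → × €0.175 = €589.20; + 5 × €10.07 standing = €639.55
Difference = |€1,281.47 − €639.55| = €641.92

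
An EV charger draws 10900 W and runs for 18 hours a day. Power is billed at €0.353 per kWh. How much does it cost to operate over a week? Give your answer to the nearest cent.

Energy = 10900 W × 18 h/day × 7 days = 1,373,400 Wh = 1,373 kWh
Cost = 1,373 kWh × €0.353/kWh = €484.81

€484.81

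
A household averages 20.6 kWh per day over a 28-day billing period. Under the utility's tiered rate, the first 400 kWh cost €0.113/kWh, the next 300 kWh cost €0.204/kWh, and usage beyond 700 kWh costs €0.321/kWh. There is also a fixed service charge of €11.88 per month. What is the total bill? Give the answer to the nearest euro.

Usage = 20.6 kWh/day × 28 days = 576.8 kWh
First 400 kWh × €0.113 = €45.20
Next 176.8 kWh × €0.204 = €36.07
Remaining tier: 0 kWh (not reached)
Energy charge = €81.27; + service €11.88 = €93.15 ≈ €93

€93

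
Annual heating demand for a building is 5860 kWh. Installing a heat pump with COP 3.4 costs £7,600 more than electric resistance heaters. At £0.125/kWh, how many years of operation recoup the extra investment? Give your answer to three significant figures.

14.7 years

Resistance: 5860 kWh × £0.125 = £732.50/yr
Heat pump: 5860 / 3.4 = 1724 kWh in → × £0.125 = £215.44/yr
Annual savings = £517.06
Payback = £7,600 / £517.06 = 14.7 years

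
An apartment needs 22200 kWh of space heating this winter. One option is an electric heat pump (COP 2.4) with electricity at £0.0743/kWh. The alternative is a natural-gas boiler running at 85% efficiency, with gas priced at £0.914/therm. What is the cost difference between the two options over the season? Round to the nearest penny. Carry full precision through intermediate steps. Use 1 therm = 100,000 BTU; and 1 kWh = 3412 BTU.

£127.22

Heat load = 22200 kWh × 3412 = 75,746,400 BTU
Gas: input = 75,746,400 / 0.85 = 89,113,412 BTU = 891.1 therm → 891.1 × £0.914 = £814.50
Heat pump: 75,746,400 BTU / 3412 = 22,200 kWh heat; / 2.4 = 9,250 kWh in → × £0.0743 = £687.28
Difference = |£814.50 − £687.28| = £127.22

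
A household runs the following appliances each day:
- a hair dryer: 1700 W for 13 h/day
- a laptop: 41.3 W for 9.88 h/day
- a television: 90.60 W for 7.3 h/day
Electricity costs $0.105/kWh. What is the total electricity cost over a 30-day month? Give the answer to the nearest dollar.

hair dryer: 1700 W × 13 h × 30 d = 663,000 Wh = 663 kWh
laptop: 41.3 W × 9.88 h × 30 d = 12,241 Wh = 12.24 kWh
television: 90.60 W × 7.3 h × 30 d = 19,841 Wh = 19.84 kWh
Total energy = 663 + 12.24 + 19.84 = 695.1 kWh
Cost = 695.1 kWh × $0.105 = $72.98 ≈ $73

$73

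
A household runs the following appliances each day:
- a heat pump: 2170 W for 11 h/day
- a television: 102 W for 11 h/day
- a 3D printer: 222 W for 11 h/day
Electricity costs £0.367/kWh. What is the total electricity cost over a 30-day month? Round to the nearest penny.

heat pump: 2170 W × 11 h × 30 d = 716,100 Wh = 716.1 kWh
television: 102 W × 11 h × 30 d = 33,660 Wh = 33.66 kWh
3D printer: 222 W × 11 h × 30 d = 73,260 Wh = 73.26 kWh
Total energy = 716.1 + 33.66 + 73.26 = 823 kWh
Cost = 823 kWh × £0.367 = £302.05

£302.05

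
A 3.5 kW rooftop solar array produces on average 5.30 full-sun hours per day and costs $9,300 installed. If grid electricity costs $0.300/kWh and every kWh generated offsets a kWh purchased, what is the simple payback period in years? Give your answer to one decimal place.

4.6 years

Daily generation = 3.5 kW × 5.30 h = 18.55 kWh
Annual generation = 18.55 × 365 = 6770.8 kWh
Annual savings = 6770.8 × $0.300 = $2,031.22
Payback = $9,300 / $2,031.22 = 4.58 years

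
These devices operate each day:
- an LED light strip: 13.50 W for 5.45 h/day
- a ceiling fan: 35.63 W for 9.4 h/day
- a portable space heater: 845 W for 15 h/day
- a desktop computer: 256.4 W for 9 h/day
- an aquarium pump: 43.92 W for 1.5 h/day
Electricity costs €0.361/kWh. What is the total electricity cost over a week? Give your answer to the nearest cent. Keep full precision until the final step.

LED light strip: 13.50 W × 5.45 h × 7 d = 515 Wh = 0.515 kWh
ceiling fan: 35.63 W × 9.4 h × 7 d = 2,344 Wh = 2.344 kWh
portable space heater: 845 W × 15 h × 7 d = 88,725 Wh = 88.72 kWh
desktop computer: 256.4 W × 9 h × 7 d = 16,153 Wh = 16.15 kWh
aquarium pump: 43.92 W × 1.5 h × 7 d = 461 Wh = 0.4612 kWh
Total energy = 0.515 + 2.344 + 88.72 + 16.15 + 0.4612 = 108.2 kWh
Cost = 108.2 kWh × €0.361 = €39.06

€39.06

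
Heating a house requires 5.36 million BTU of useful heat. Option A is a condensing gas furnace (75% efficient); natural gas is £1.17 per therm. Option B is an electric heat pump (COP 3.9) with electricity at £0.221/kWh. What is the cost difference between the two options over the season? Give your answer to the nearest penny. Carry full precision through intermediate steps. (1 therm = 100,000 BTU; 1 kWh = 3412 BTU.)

£5.40

Heat load = 5.36 × 10⁶ BTU = 5,360,000 BTU
Gas: input = 5,360,000 / 0.75 = 7,146,667 BTU = 71.47 therm → 71.47 × £1.17 = £83.62
Heat pump: 5,360,000 BTU / 3412 = 1,571 kWh heat; / 3.9 = 402.8 kWh in → × £0.221 = £89.02
Difference = |£83.62 − £89.02| = £5.40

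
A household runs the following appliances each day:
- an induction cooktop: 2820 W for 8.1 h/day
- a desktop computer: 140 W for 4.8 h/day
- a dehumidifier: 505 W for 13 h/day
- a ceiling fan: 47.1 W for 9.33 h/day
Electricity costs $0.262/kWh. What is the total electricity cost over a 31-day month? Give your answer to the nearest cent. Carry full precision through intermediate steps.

$247.87

induction cooktop: 2820 W × 8.1 h × 31 d = 708,102 Wh = 708.1 kWh
desktop computer: 140 W × 4.8 h × 31 d = 20,832 Wh = 20.83 kWh
dehumidifier: 505 W × 13 h × 31 d = 203,515 Wh = 203.5 kWh
ceiling fan: 47.1 W × 9.33 h × 31 d = 13,623 Wh = 13.62 kWh
Total energy = 708.1 + 20.83 + 203.5 + 13.62 = 946.1 kWh
Cost = 946.1 kWh × $0.262 = $247.87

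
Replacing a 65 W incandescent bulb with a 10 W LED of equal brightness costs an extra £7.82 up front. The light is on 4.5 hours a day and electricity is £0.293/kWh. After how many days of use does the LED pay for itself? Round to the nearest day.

108 days

Power saved = 65 − 10 = 55 W
Daily energy saved = 55 W × 4.5 h = 247.5 Wh = 0.2475 kWh
Daily savings = 0.2475 × £0.293 = £0.0725
Payback = £7.82 / £0.0725 per day = 107.8 days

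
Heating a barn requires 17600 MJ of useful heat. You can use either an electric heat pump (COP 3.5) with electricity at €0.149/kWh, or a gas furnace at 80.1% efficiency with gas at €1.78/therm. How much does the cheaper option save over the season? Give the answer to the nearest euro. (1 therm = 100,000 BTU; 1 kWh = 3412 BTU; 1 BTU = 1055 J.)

€163

Heat load = 17600 MJ = 17,600,000,000 J / 1055 = 16,682,464 BTU
Gas: input = 16,682,464 / 0.801 = 20,827,047 BTU = 208.3 therm → 208.3 × €1.78 = €370.72
Heat pump: 16,682,464 BTU / 3412 = 4,889 kWh heat; / 3.5 = 1,397 kWh in → × €0.149 = €208.15
Difference = |€370.72 − €208.15| = €162.57 ≈ €163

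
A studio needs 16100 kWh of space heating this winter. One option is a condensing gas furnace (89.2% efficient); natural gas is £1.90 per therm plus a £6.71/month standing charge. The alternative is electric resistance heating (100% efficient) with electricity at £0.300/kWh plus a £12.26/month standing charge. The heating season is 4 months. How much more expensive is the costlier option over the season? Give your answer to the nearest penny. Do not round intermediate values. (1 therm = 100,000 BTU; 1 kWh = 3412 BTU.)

£3682.10

Heat load = 16100 kWh × 3412 = 54,933,200 BTU
Gas: input = 54,933,200 / 0.892 = 61,584,305 BTU = 615.8 therm → 615.8 × £1.90 = £1,170.10; + 4 × £6.71 standing = £1,196.94
Electric: 54,933,200 BTU / 3412 = 16,100 kWh → × £0.300 = £4,830.00; + 4 × £12.26 standing = £4,879.04
Difference = |£1,196.94 − £4,879.04| = £3,682.10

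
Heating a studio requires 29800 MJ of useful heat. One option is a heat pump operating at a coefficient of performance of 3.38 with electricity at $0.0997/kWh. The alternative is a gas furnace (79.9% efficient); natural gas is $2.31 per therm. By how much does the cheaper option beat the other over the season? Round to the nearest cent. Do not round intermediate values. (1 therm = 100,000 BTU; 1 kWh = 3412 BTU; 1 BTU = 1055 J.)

Heat load = 29800 MJ = 29,800,000,000 J / 1055 = 28,246,445 BTU
Gas: input = 28,246,445 / 0.799 = 35,352,247 BTU = 353.5 therm → 353.5 × $2.31 = $816.64
Heat pump: 28,246,445 BTU / 3412 = 8,279 kWh heat; / 3.38 = 2,449 kWh in → × $0.0997 = $244.19
Difference = |$816.64 − $244.19| = $572.44

$572.44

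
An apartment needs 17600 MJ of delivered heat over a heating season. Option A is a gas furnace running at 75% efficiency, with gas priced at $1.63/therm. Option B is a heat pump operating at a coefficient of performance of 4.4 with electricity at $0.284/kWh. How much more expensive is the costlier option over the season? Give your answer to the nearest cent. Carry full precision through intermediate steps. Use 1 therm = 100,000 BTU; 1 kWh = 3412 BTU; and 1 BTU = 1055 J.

Heat load = 17600 MJ = 17,600,000,000 J / 1055 = 16,682,464 BTU
Gas: input = 16,682,464 / 0.75 = 22,243,286 BTU = 222.4 therm → 222.4 × $1.63 = $362.57
Heat pump: 16,682,464 BTU / 3412 = 4,889 kWh heat; / 4.4 = 1,111 kWh in → × $0.284 = $315.59
Difference = |$362.57 − $315.59| = $46.98

$46.98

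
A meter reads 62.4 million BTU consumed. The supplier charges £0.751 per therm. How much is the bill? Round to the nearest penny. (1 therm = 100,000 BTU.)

62.4 million BTU × (10 therm/million BTU) = 624 therm
Cost = 624 therm × £0.751/therm = £468.62

£468.62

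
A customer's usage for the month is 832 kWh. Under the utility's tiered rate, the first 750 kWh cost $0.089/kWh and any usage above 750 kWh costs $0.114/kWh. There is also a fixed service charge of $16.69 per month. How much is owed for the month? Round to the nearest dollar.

First 750 kWh × $0.089 = $66.75
Remaining 82 kWh × $0.114 = $9.35
Energy charge = $76.10; + service $16.69 = $92.79 ≈ $93

$93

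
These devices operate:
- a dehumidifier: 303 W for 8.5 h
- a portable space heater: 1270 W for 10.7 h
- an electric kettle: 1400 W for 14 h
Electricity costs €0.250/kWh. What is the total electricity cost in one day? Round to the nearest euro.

dehumidifier: 303 W × 8.5 h = 2,576 Wh = 2.575 kWh
portable space heater: 1270 W × 10.7 h = 13,589 Wh = 13.59 kWh
electric kettle: 1400 W × 14 h = 19,600 Wh = 19.6 kWh
Total energy = 2.575 + 13.59 + 19.6 = 35.76 kWh
Cost = 35.76 kWh × €0.250 = €8.94 ≈ €9

€9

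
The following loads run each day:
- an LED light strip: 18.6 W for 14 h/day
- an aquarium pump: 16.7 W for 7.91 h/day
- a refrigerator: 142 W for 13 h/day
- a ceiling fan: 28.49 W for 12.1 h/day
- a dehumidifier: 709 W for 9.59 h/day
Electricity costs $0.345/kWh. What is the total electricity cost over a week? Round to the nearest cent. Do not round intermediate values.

LED light strip: 18.6 W × 14 h × 7 d = 1,823 Wh = 1.823 kWh
aquarium pump: 16.7 W × 7.91 h × 7 d = 925 Wh = 0.9247 kWh
refrigerator: 142 W × 13 h × 7 d = 12,922 Wh = 12.92 kWh
ceiling fan: 28.49 W × 12.1 h × 7 d = 2,413 Wh = 2.413 kWh
dehumidifier: 709 W × 9.59 h × 7 d = 47,595 Wh = 47.6 kWh
Total energy = 1.823 + 0.9247 + 12.92 + 2.413 + 47.6 = 65.68 kWh
Cost = 65.68 kWh × $0.345 = $22.66

$22.66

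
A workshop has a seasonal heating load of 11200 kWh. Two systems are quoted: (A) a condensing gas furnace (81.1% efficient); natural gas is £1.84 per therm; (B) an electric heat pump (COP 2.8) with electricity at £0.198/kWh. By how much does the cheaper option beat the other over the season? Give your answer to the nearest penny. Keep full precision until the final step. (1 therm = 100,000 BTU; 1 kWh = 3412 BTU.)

£75.01

Heat load = 11200 kWh × 3412 = 38,214,400 BTU
Gas: input = 38,214,400 / 0.811 = 47,120,099 BTU = 471.2 therm → 471.2 × £1.84 = £867.01
Heat pump: 38,214,400 BTU / 3412 = 11,200 kWh heat; / 2.8 = 4,000 kWh in → × £0.198 = £792.00
Difference = |£867.01 − £792.00| = £75.01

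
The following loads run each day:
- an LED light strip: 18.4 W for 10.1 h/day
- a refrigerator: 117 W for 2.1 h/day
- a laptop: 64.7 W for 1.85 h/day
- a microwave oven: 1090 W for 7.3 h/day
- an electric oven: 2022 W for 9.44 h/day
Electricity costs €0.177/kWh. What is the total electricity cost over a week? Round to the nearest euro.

€34

LED light strip: 18.4 W × 10.1 h × 7 d = 1,301 Wh = 1.301 kWh
refrigerator: 117 W × 2.1 h × 7 d = 1,720 Wh = 1.72 kWh
laptop: 64.7 W × 1.85 h × 7 d = 838 Wh = 0.8379 kWh
microwave oven: 1090 W × 7.3 h × 7 d = 55,699 Wh = 55.7 kWh
electric oven: 2022 W × 9.44 h × 7 d = 133,614 Wh = 133.6 kWh
Total energy = 1.301 + 1.72 + 0.8379 + 55.7 + 133.6 = 193.2 kWh
Cost = 193.2 kWh × €0.177 = €34.19 ≈ €34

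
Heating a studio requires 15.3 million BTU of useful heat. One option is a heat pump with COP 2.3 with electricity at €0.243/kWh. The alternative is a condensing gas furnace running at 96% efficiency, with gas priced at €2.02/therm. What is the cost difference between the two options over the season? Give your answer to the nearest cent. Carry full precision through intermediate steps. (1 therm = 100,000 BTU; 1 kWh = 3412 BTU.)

Heat load = 15.3 × 10⁶ BTU = 15,300,000 BTU
Gas: input = 15,300,000 / 0.96 = 15,937,500 BTU = 159.4 therm → 159.4 × €2.02 = €321.94
Heat pump: 15,300,000 BTU / 3412 = 4,484 kWh heat; / 2.3 = 1,950 kWh in → × €0.243 = €473.76
Difference = |€321.94 − €473.76| = €151.83

€151.83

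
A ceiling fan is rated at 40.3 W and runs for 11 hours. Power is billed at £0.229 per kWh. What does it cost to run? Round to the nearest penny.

Energy = 40.3 W × 11 h = 443 Wh = 0.4433 kWh
Cost = 0.4433 kWh × £0.229/kWh = £0.10

£0.10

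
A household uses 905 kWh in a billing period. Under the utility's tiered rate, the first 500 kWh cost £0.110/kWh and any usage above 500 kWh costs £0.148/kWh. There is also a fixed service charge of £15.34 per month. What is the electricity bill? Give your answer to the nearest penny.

First 500 kWh × £0.110 = £55.00
Remaining 405 kWh × £0.148 = £59.94
Energy charge = £114.94; + service £15.34 = £130.28

£130.28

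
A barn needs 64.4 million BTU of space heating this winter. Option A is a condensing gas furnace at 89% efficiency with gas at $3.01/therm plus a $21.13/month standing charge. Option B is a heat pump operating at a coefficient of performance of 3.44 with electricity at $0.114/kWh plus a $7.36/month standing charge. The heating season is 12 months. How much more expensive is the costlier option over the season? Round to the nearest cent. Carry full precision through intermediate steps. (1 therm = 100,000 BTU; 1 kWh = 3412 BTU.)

Heat load = 64.4 × 10⁶ BTU = 64,400,000 BTU
Gas: input = 64,400,000 / 0.89 = 72,359,551 BTU = 723.6 therm → 723.6 × $3.01 = $2,178.02; + 12 × $21.13 standing = $2,431.58
Heat pump: 64,400,000 BTU / 3412 = 18,870 kWh heat; / 3.44 = 5,487 kWh in → × $0.114 = $625.49; + 12 × $7.36 standing = $713.81
Difference = |$2,431.58 − $713.81| = $1,717.77

$1717.77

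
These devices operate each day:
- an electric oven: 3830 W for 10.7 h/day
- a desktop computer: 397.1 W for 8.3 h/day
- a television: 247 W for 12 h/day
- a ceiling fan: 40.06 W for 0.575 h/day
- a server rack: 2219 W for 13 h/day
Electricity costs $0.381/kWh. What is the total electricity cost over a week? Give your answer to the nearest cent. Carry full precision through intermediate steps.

electric oven: 3830 W × 10.7 h × 7 d = 286,867 Wh = 286.9 kWh
desktop computer: 397.1 W × 8.3 h × 7 d = 23,072 Wh = 23.07 kWh
television: 247 W × 12 h × 7 d = 20,748 Wh = 20.75 kWh
ceiling fan: 40.06 W × 0.575 h × 7 d = 161 Wh = 0.1612 kWh
server rack: 2219 W × 13 h × 7 d = 201,929 Wh = 201.9 kWh
Total energy = 286.9 + 23.07 + 20.75 + 0.1612 + 201.9 = 532.8 kWh
Cost = 532.8 kWh × $0.381 = $202.99

$202.99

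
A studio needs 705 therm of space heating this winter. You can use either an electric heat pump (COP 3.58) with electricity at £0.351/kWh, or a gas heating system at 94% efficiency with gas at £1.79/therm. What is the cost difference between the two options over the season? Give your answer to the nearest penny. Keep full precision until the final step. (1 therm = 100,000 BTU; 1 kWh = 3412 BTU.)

£683.34

Heat load = 705 therm × 100,000 = 70,500,000 BTU
Gas: input = 70,500,000 / 0.94 = 75,000,000 BTU = 750 therm → 750 × £1.79 = £1,342.50
Heat pump: 70,500,000 BTU / 3412 = 20,660 kWh heat; / 3.58 = 5,772 kWh in → × £0.351 = £2,025.84
Difference = |£1,342.50 − £2,025.84| = £683.34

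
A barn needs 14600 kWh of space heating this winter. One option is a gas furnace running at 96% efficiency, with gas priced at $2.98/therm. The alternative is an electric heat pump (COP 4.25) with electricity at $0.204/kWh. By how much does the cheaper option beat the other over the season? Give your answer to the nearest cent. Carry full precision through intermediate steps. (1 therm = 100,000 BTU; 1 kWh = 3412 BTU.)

$845.55

Heat load = 14600 kWh × 3412 = 49,815,200 BTU
Gas: input = 49,815,200 / 0.96 = 51,890,833 BTU = 518.9 therm → 518.9 × $2.98 = $1,546.35
Heat pump: 49,815,200 BTU / 3412 = 14,600 kWh heat; / 4.25 = 3,435 kWh in → × $0.204 = $700.80
Difference = |$1,546.35 − $700.80| = $845.55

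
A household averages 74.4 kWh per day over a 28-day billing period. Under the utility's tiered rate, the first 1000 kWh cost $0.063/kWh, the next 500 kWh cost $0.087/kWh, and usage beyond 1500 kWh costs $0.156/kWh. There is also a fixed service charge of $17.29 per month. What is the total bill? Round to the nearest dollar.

$215

Usage = 74.4 kWh/day × 28 days = 2083.2 kWh
First 1000 kWh × $0.063 = $63.00
Next 500 kWh × $0.087 = $43.50
Remaining 583.2 kWh × $0.156 = $90.98
Energy charge = $197.48; + service $17.29 = $214.77 ≈ $215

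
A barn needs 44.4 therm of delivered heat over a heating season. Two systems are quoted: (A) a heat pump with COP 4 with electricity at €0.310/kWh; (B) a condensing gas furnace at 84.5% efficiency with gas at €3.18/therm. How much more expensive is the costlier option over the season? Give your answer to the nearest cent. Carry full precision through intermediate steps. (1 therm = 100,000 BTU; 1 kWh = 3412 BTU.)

€66.24

Heat load = 44.4 therm × 100,000 = 4,440,000 BTU
Gas: input = 4,440,000 / 0.845 = 5,254,438 BTU = 52.54 therm → 52.54 × €3.18 = €167.09
Heat pump: 4,440,000 BTU / 3412 = 1,301 kWh heat; / 4 = 325.3 kWh in → × €0.310 = €100.85
Difference = |€167.09 − €100.85| = €66.24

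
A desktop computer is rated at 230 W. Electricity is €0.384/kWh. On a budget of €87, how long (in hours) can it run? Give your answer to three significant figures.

985 h

Energy budget = €87 / €0.384 per kWh = 226.6 kWh = 226,562 Wh
Runtime = 226,562 Wh / 230 W = 985.1 h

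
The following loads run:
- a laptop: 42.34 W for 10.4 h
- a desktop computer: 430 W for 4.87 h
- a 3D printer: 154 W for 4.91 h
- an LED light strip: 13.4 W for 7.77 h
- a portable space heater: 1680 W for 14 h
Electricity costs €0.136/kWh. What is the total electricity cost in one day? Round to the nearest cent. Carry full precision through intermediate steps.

€3.66

laptop: 42.34 W × 10.4 h = 440 Wh = 0.4403 kWh
desktop computer: 430 W × 4.87 h = 2,094 Wh = 2.094 kWh
3D printer: 154 W × 4.91 h = 756 Wh = 0.7561 kWh
LED light strip: 13.4 W × 7.77 h = 104 Wh = 0.1041 kWh
portable space heater: 1680 W × 14 h = 23,520 Wh = 23.52 kWh
Total energy = 0.4403 + 2.094 + 0.7561 + 0.1041 + 23.52 = 26.91 kWh
Cost = 26.91 kWh × €0.136 = €3.66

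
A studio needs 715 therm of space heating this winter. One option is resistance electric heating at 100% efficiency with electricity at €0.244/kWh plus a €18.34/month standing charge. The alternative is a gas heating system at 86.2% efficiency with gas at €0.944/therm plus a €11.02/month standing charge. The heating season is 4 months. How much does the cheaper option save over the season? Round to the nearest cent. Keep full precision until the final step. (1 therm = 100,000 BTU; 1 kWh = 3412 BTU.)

€4359.39

Heat load = 715 therm × 100,000 = 71,500,000 BTU
Gas: input = 71,500,000 / 0.862 = 82,946,636 BTU = 829.5 therm → 829.5 × €0.944 = €783.02; + 4 × €11.02 standing = €827.10
Electric: 71,500,000 BTU / 3412 = 20,960 kWh → × €0.244 = €5,113.13; + 4 × €18.34 standing = €5,186.49
Difference = |€827.10 − €5,186.49| = €4,359.39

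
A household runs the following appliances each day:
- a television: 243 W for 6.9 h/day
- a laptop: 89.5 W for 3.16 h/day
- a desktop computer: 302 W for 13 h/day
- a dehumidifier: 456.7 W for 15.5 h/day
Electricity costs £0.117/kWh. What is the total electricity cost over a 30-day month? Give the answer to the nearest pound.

television: 243 W × 6.9 h × 30 d = 50,301 Wh = 50.3 kWh
laptop: 89.5 W × 3.16 h × 30 d = 8,485 Wh = 8.485 kWh
desktop computer: 302 W × 13 h × 30 d = 117,780 Wh = 117.8 kWh
dehumidifier: 456.7 W × 15.5 h × 30 d = 212,365 Wh = 212.4 kWh
Total energy = 50.3 + 8.485 + 117.8 + 212.4 = 388.9 kWh
Cost = 388.9 kWh × £0.117 = £45.50 ≈ £46

£46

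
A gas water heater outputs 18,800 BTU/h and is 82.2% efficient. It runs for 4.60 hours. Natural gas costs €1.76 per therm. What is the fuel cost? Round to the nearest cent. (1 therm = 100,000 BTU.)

€1.85

Heat delivered = 18,800 BTU/h × 4.60 h = 86,480 BTU
Gas input = 86,480 / 0.822 = 105,207 BTU
= 105,207 / 100,000 = 1.052 therm
Cost = 1.052 × €1.76/therm = €1.85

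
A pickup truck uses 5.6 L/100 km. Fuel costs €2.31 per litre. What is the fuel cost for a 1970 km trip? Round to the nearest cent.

Fuel = 5.6 L/100 km × 1970 km / 100 = 110.3 L
Cost = 110.3 L × €2.31/L = €254.84

€254.84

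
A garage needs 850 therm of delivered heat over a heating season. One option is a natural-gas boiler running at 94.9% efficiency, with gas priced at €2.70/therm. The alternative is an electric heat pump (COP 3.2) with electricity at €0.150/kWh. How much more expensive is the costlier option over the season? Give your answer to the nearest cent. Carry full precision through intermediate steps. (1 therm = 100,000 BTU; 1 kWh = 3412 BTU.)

Heat load = 850 therm × 100,000 = 85,000,000 BTU
Gas: input = 85,000,000 / 0.949 = 89,567,966 BTU = 895.7 therm → 895.7 × €2.70 = €2,418.34
Heat pump: 85,000,000 BTU / 3412 = 24,910 kWh heat; / 3.2 = 7,785 kWh in → × €0.150 = €1,167.75
Difference = |€2,418.34 − €1,167.75| = €1,250.58

€1250.58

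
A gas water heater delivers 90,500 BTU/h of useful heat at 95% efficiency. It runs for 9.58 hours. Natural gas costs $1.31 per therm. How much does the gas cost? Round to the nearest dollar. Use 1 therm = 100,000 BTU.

$12

Heat delivered = 90,500 BTU/h × 9.58 h = 866,990 BTU
Gas input = 866,990 / 0.95 = 912,621 BTU
= 912,621 / 100,000 = 9.126 therm
Cost = 9.126 × $1.31/therm = $11.96 ≈ $12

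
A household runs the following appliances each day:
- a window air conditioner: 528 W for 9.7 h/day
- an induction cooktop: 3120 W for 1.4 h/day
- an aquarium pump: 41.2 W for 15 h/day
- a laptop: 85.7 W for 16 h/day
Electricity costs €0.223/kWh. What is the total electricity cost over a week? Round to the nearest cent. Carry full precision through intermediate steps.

€17.92

window air conditioner: 528 W × 9.7 h × 7 d = 35,851 Wh = 35.85 kWh
induction cooktop: 3120 W × 1.4 h × 7 d = 30,576 Wh = 30.58 kWh
aquarium pump: 41.2 W × 15 h × 7 d = 4,326 Wh = 4.326 kWh
laptop: 85.7 W × 16 h × 7 d = 9,598 Wh = 9.598 kWh
Total energy = 35.85 + 30.58 + 4.326 + 9.598 = 80.35 kWh
Cost = 80.35 kWh × €0.223 = €17.92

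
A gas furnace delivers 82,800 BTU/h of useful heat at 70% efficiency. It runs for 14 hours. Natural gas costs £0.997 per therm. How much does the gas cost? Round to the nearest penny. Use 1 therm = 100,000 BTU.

Heat delivered = 82,800 BTU/h × 14 h = 1,159,200 BTU
Gas input = 1,159,200 / 0.70 = 1,656,000 BTU
= 1,656,000 / 100,000 = 16.56 therm
Cost = 16.56 × £0.997/therm = £16.51

£16.51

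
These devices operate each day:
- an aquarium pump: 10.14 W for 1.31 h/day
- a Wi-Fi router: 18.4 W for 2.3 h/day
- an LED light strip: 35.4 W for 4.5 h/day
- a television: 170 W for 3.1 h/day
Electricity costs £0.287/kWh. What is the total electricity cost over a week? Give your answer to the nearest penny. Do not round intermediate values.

£1.49

aquarium pump: 10.14 W × 1.31 h × 7 d = 93 Wh = 0.09298 kWh
Wi-Fi router: 18.4 W × 2.3 h × 7 d = 296 Wh = 0.2962 kWh
LED light strip: 35.4 W × 4.5 h × 7 d = 1,115 Wh = 1.115 kWh
television: 170 W × 3.1 h × 7 d = 3,689 Wh = 3.689 kWh
Total energy = 0.09298 + 0.2962 + 1.115 + 3.689 = 5.193 kWh
Cost = 5.193 kWh × £0.287 = £1.49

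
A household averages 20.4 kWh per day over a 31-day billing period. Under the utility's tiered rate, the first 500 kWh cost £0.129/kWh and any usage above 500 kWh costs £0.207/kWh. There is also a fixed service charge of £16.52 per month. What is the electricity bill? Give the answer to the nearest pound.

£108

Usage = 20.4 kWh/day × 31 days = 632.4 kWh
First 500 kWh × £0.129 = £64.50
Remaining 132.4 kWh × £0.207 = £27.41
Energy charge = £91.91; + service £16.52 = £108.43 ≈ £108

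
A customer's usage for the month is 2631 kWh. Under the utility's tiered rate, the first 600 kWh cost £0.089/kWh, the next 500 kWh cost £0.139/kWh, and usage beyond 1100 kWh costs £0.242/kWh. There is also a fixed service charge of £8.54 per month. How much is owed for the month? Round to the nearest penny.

First 600 kWh × £0.089 = £53.40
Next 500 kWh × £0.139 = £69.50
Remaining 1531 kWh × £0.242 = £370.50
Energy charge = £493.40; + service £8.54 = £501.94

£501.94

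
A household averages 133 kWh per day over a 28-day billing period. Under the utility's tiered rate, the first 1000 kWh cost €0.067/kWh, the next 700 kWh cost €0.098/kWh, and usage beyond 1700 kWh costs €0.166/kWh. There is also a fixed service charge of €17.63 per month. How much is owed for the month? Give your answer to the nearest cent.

€489.21

Usage = 133 kWh/day × 28 days = 3724 kWh
First 1000 kWh × €0.067 = €67.00
Next 700 kWh × €0.098 = €68.60
Remaining 2024 kWh × €0.166 = €335.98
Energy charge = €471.58; + service €17.63 = €489.21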